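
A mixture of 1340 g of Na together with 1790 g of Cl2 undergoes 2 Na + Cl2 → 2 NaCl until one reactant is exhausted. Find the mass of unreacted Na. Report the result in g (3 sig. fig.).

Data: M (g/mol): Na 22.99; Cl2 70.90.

179 g

n(Na) = 1340 / 22.99 = 58.29 mol
n(Cl2) = 1790 / 70.90 = 25.25 mol
n/ν for Na = 58.29/2 = 29.15
n/ν for Cl2 = 25.25/1 = 25.25
Smallest n/ν is Cl2 → limiting reagent.
Na consumed = (2/1) × 25.25 = 50.50 mol
Na remaining = 58.29 − 50.50 = 7.790 mol
mass = 7.790 × 22.99 = 179.1 g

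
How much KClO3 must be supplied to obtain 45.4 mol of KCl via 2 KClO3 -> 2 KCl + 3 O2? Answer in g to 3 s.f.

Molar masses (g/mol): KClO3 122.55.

n(KCl) = 45.40 mol
n(KClO3) = (2/2) × 45.40 = 45.40 mol
mass = 45.40 × 122.55 = 5564 g

5560 g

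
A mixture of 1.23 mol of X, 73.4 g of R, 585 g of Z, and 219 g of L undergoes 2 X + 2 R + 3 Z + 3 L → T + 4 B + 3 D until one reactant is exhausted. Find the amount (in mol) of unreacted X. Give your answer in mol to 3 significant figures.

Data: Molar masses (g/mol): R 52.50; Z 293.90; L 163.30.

n(X) = 1.230 mol
n(R) = 73.40 / 52.50 = 1.398 mol
n(Z) = 585.0 / 293.90 = 1.990 mol
n(L) = 219.0 / 163.30 = 1.341 mol
n/ν → X: 0.6150, R: 0.6990, Z: 0.6633, L: 0.4470; L is limiting.
X consumed = (2/3) × 1.341 = 0.8940 mol
X remaining = 1.230 − 0.8940 = 0.3360 mol

0.336 mol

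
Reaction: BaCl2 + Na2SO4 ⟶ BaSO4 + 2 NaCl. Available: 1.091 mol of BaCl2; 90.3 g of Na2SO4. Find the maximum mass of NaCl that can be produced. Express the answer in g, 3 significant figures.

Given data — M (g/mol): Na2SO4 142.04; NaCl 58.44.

74.3 g

n(BaCl2) = 1.091 mol
n(Na2SO4) = 90.30 / 142.04 = 0.6357 mol
n/ν → BaCl2: 1.091, Na2SO4: 0.6357; Na2SO4 is limiting.
n(NaCl) = (2/1) × 0.6357 = 1.271 mol
mass = 1.271 × 58.44 = 74.28 g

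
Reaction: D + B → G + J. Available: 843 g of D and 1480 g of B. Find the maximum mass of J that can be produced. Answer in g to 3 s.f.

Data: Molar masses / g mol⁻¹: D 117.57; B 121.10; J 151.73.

n(D) = 843.0 / 117.57 = 7.170 mol
n(B) = 1480 / 121.10 = 12.22 mol
n/ν for D = 7.170/1 = 7.170
n/ν for B = 12.22/1 = 12.22
Smallest n/ν is D → limiting reagent.
n(J) = (1/1) × 7.170 = 7.170 mol
mass = 7.170 × 151.73 = 1088 g

1090 g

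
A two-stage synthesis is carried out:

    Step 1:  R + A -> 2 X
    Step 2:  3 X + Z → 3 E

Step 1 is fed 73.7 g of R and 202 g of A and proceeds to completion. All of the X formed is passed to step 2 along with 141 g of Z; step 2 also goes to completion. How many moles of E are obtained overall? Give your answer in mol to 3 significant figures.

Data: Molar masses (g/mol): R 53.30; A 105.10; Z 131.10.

Step 1:
n(R) = 73.70 / 53.30 = 1.383 mol
n(A) = 202.0 / 105.10 = 1.922 mol
n/ν → R: 1.383, A: 1.922; R is limiting.
n(X) produced = (2/1) × 1.383 = 2.766 mol
Step 2:
n(X) available = 2.766 mol
n(Z) = 141.0 / 131.10 = 1.076 mol
n/ν → X: 0.9220, Z: 1.076; X is limiting.
n(E) = (3/3) × 2.766 = 2.766 mol

2.77 mol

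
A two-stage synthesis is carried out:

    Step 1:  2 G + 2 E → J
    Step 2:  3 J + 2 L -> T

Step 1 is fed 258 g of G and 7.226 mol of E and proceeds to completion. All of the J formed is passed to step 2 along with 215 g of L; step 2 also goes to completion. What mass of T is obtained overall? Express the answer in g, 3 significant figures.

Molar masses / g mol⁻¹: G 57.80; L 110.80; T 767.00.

571 g

Step 1:
n(G) = 258.0 / 57.80 = 4.464 mol
n(E) = 7.226 mol
n/ν for G = 4.464/2 = 2.232
n/ν for E = 7.226/2 = 3.613
Smallest n/ν is G → limiting reagent.
n(J) produced = (1/2) × 4.464 = 2.232 mol
Step 2:
n(J) available = 2.232 mol
n(L) = 215.0 / 110.80 = 1.940 mol
n/ν for J = 2.232/3 = 0.7440
n/ν for L = 1.940/2 = 0.9700
Smallest n/ν is J → limiting reagent.
n(T) = (1/3) × 2.232 = 0.7440 mol
mass = 0.7440 × 767.00 = 570.6 g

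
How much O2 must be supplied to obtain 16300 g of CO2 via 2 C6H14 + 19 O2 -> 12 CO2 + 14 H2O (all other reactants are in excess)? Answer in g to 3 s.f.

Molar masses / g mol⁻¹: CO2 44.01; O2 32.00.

18800 g

n(CO2) = 16300 / 44.01 = 370.4 mol
n(O2) = (19/12) × 370.4 = 586.5 mol
mass = 586.5 × 32.00 = 18770 g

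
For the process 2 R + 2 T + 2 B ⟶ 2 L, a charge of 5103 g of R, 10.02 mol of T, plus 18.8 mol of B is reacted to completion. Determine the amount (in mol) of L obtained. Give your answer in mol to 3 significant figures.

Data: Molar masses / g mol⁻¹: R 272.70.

10.0 mol

n(R) = 5103 / 272.70 = 18.71 mol
n(T) = 10.02 mol
n(B) = 18.80 mol
n/ν for R = 18.71/2 = 9.355
n/ν for T = 10.02/2 = 5.010
n/ν for B = 18.80/2 = 9.400
Smallest n/ν is T → limiting reagent.
n(L) = (2/2) × 10.02 = 10.02 mol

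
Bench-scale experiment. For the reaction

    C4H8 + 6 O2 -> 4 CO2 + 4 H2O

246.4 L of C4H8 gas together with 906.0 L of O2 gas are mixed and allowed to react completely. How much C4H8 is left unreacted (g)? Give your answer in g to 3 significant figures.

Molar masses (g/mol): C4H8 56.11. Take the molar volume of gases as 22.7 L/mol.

236 g

n(C4H8) = 246.4 / 22.7 = 10.85 mol
n(O2) = 906.0 / 22.7 = 39.91 mol
n/ν for C4H8 = 10.85/1 = 10.85
n/ν for O2 = 39.91/6 = 6.652
Smallest n/ν is O2 → limiting reagent.
C4H8 consumed = (1/6) × 39.91 = 6.652 mol
C4H8 remaining = 10.85 − 6.652 = 4.198 mol
mass = 4.198 × 56.11 = 235.5 g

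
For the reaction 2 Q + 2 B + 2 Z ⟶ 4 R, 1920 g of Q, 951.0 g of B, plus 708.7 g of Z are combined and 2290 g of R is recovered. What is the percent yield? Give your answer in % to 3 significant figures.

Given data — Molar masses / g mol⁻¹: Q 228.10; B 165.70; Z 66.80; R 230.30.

n(Q) = 1920 / 228.10 = 8.417 mol
n(B) = 951.0 / 165.70 = 5.739 mol
n(Z) = 708.7 / 66.80 = 10.61 mol
n/ν for Q = 8.417/2 = 4.209
n/ν for B = 5.739/2 = 2.870
n/ν for Z = 10.61/2 = 5.305
Smallest n/ν is B → limiting reagent.
theoretical n(R) = (4/2) × 5.739 = 11.48 mol → 2644 g
% yield = 2290 / 2644 × 100 = 86.61 %

86.6 %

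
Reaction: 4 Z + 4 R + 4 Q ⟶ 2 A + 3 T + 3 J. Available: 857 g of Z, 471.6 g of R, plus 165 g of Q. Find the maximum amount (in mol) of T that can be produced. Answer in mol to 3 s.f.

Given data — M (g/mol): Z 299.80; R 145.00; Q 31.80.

n(Z) = 857.0 / 299.80 = 2.859 mol
n(R) = 471.6 / 145.00 = 3.252 mol
n(Q) = 165.0 / 31.80 = 5.189 mol
n/ν for Z = 2.859/4 = 0.7148
n/ν for R = 3.252/4 = 0.8130
n/ν for Q = 5.189/4 = 1.297
Smallest n/ν is Z → limiting reagent.
n(T) = (3/4) × 2.859 = 2.144 mol

2.14 mol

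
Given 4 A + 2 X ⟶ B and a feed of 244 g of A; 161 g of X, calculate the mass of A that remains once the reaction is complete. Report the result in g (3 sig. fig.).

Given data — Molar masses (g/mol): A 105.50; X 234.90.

99.4 g

n(A) = 244.0 / 105.50 = 2.313 mol
n(X) = 161.0 / 234.90 = 0.6854 mol
n/ν → A: 0.5783, X: 0.3427; X is limiting.
A consumed = (4/2) × 0.6854 = 1.371 mol
A remaining = 2.313 − 1.371 = 0.9420 mol
mass = 0.9420 × 105.50 = 99.38 g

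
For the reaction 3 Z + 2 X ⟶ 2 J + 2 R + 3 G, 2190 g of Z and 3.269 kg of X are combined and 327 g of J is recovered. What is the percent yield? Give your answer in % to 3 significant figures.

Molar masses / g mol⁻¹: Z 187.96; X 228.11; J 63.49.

66.3 %

n(Z) = 2190 / 187.96 = 11.65 mol
n(X) = 3.269×1000 / 228.11 = 14.33 mol
n/ν for Z = 11.65/3 = 3.883
n/ν for X = 14.33/2 = 7.165
Smallest n/ν is Z → limiting reagent.
theoretical n(J) = (2/3) × 11.65 = 7.767 mol → 493.1 g
% yield = 327 / 493.1 × 100 = 66.32 %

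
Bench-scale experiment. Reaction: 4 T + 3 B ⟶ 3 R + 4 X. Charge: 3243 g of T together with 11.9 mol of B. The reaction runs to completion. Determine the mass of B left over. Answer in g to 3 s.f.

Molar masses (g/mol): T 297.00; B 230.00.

n(T) = 3243 / 297.00 = 10.92 mol
n(B) = 11.90 mol
n/ν for T = 10.92/4 = 2.730
n/ν for B = 11.90/3 = 3.967
Smallest n/ν is T → limiting reagent.
B consumed = (3/4) × 10.92 = 8.190 mol
B remaining = 11.90 − 8.190 = 3.710 mol
mass = 3.710 × 230.00 = 853.3 g

853 g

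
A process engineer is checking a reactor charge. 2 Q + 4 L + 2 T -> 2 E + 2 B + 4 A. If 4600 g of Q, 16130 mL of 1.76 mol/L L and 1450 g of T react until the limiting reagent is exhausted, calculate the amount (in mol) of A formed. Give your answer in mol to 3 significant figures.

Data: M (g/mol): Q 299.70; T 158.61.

n(Q) = 4600 / 299.70 = 15.35 mol
n(L) = 1.76 × 16130/1000 = 28.39 mol
n(T) = 1450 / 158.61 = 9.142 mol
n/ν → Q: 7.675, L: 7.098, T: 4.571; T is limiting.
n(A) = (4/2) × 9.142 = 18.28 mol

18.3 mol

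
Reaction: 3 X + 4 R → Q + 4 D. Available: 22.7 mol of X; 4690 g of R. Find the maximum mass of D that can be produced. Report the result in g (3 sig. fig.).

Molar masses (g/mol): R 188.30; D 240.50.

n(X) = 22.70 mol
n(R) = 4690 / 188.30 = 24.91 mol
n/ν for X = 22.70/3 = 7.567
n/ν for R = 24.91/4 = 6.228
Smallest n/ν is R → limiting reagent.
n(D) = (4/4) × 24.91 = 24.91 mol
mass = 24.91 × 240.50 = 5991 g

5990 g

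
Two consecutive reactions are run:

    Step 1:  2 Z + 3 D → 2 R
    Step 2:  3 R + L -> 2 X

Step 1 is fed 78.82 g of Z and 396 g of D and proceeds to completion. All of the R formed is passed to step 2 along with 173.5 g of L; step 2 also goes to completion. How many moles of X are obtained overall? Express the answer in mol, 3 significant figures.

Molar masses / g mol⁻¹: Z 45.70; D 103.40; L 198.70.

1.15 mol

Step 1:
n(Z) = 78.82 / 45.70 = 1.725 mol
n(D) = 396.0 / 103.40 = 3.830 mol
n/ν → Z: 0.8625, D: 1.277; Z is limiting.
n(R) produced = (2/2) × 1.725 = 1.725 mol
Step 2:
n(R) available = 1.725 mol
n(L) = 173.5 / 198.70 = 0.8732 mol
n/ν → R: 0.5750, L: 0.8732; R is limiting.
n(X) = (2/3) × 1.725 = 1.150 mol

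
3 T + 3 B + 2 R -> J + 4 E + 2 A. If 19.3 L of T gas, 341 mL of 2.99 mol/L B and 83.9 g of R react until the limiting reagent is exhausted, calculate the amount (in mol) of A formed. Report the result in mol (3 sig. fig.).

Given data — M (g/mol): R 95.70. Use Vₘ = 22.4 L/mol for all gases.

n(T) = 19.30 / 22.4 = 0.8616 mol
n(B) = 2.99 × 341.0/1000 = 1.020 mol
n(R) = 83.90 / 95.70 = 0.8767 mol
n/ν for T = 0.8616/3 = 0.2872
n/ν for B = 1.020/3 = 0.3400
n/ν for R = 0.8767/2 = 0.4384
Smallest n/ν is T → limiting reagent.
n(A) = (2/3) × 0.8616 = 0.5744 mol

0.574 mol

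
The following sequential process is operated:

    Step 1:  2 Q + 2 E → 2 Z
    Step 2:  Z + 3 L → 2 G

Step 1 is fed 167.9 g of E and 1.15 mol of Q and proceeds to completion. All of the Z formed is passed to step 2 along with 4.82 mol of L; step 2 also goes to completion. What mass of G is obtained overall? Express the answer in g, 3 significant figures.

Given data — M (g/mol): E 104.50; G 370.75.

853 g

Step 1:
n(E) = 167.9 / 104.50 = 1.607 mol
n(Q) = 1.150 mol
n/ν for E = 1.607/2 = 0.8035
n/ν for Q = 1.150/2 = 0.5750
Smallest n/ν is Q → limiting reagent.
n(Z) produced = (2/2) × 1.150 = 1.150 mol
Step 2:
n(Z) available = 1.150 mol
n(L) = 4.820 mol
n/ν for Z = 1.150/1 = 1.150
n/ν for L = 4.820/3 = 1.607
Smallest n/ν is Z → limiting reagent.
n(G) = (2/1) × 1.150 = 2.300 mol
mass = 2.300 × 370.75 = 852.7 g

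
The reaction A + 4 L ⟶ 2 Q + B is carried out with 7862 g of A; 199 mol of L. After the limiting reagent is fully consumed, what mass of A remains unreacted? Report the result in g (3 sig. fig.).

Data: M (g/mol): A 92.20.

n(A) = 7862 / 92.20 = 85.27 mol
n(L) = 199.0 mol
n/ν for A = 85.27/1 = 85.27
n/ν for L = 199.0/4 = 49.75
Smallest n/ν is L → limiting reagent.
A consumed = (1/4) × 199.0 = 49.75 mol
A remaining = 85.27 − 49.75 = 35.52 mol
mass = 35.52 × 92.20 = 3275 g

3280 g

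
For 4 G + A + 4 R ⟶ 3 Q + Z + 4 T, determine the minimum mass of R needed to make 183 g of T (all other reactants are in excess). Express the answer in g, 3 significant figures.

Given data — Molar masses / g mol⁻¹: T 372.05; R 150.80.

n(T) = 183 / 372.05 = 0.4919 mol
n(R) = (4/4) × 0.4919 = 0.4919 mol
mass = 0.4919 × 150.80 = 74.18 g

74.2 g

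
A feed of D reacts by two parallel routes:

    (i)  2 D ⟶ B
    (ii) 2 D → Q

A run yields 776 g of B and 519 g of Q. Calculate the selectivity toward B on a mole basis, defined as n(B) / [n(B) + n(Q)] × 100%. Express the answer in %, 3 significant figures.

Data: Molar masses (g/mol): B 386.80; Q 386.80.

59.9 %

n(B) = 776 / 386.80 = 2.006 mol
n(Q) = 519 / 386.80 = 1.342 mol
selectivity = 2.006/(2.006+1.342) × 100 = 59.92 %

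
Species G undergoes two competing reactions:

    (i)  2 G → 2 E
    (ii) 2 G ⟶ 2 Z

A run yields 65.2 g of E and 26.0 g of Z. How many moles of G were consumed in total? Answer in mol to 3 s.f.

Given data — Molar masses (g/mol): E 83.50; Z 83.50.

1.09 mol

n(E) = 65.2 / 83.50 = 0.7808 mol
n(Z) = 26.0 / 83.50 = 0.3114 mol
n(G) via (i) = (2/2)×0.7808 = 0.7808 mol
n(G) via (ii) = (2/2)×0.3114 = 0.3114 mol
total n(G) = 0.7808 + 0.3114 = 1.092 mol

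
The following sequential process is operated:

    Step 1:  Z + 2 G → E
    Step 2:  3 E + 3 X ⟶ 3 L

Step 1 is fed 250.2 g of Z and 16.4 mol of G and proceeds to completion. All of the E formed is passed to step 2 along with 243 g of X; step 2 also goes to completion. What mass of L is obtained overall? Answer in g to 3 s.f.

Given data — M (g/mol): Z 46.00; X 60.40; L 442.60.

1780 g

Step 1:
n(Z) = 250.2 / 46.00 = 5.439 mol
n(G) = 16.40 mol
n/ν for Z = 5.439/1 = 5.439
n/ν for G = 16.40/2 = 8.200
Smallest n/ν is Z → limiting reagent.
n(E) produced = (1/1) × 5.439 = 5.439 mol
Step 2:
n(E) available = 5.439 mol
n(X) = 243.0 / 60.40 = 4.023 mol
n/ν for E = 5.439/3 = 1.813
n/ν for X = 4.023/3 = 1.341
Smallest n/ν is X → limiting reagent.
n(L) = (3/3) × 4.023 = 4.023 mol
mass = 4.023 × 442.60 = 1781 g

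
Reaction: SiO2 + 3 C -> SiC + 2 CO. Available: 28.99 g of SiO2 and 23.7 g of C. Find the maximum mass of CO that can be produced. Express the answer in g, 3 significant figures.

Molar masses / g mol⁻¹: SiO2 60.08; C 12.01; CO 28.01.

n(SiO2) = 28.99 / 60.08 = 0.4825 mol
n(C) = 23.70 / 12.01 = 1.973 mol
n/ν for SiO2 = 0.4825/1 = 0.4825
n/ν for C = 1.973/3 = 0.6577
Smallest n/ν is SiO2 → limiting reagent.
n(CO) = (2/1) × 0.4825 = 0.9650 mol
mass = 0.9650 × 28.01 = 27.03 g

27.0 g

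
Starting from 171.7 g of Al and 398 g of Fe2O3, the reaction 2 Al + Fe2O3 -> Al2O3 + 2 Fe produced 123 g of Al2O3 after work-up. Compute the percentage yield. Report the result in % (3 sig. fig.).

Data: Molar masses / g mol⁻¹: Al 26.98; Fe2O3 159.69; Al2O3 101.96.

n(Al) = 171.7 / 26.98 = 6.364 mol
n(Fe2O3) = 398.0 / 159.69 = 2.492 mol
n/ν → Al: 3.182, Fe2O3: 2.492; Fe2O3 is limiting.
theoretical n(Al2O3) = (1/1) × 2.492 = 2.492 mol → 254.1 g
% yield = 123 / 254.1 × 100 = 48.41 %

48.4 %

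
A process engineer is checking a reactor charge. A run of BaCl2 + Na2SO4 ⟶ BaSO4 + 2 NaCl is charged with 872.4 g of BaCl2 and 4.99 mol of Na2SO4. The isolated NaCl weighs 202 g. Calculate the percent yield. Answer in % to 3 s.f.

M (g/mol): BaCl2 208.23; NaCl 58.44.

41.3 %

n(BaCl2) = 872.4 / 208.23 = 4.190 mol
n(Na2SO4) = 4.990 mol
n/ν for BaCl2 = 4.190/1 = 4.190
n/ν for Na2SO4 = 4.990/1 = 4.990
Smallest n/ν is BaCl2 → limiting reagent.
theoretical n(NaCl) = (2/1) × 4.190 = 8.380 mol → 489.7 g
% yield = 202 / 489.7 × 100 = 41.25 %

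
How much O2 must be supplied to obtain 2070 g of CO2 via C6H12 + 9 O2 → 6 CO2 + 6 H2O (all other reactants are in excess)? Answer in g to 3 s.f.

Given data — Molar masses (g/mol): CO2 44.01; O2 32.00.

2260 g

n(CO2) = 2070 / 44.01 = 47.03 mol
n(O2) = (9/6) × 47.03 = 70.55 mol
mass = 70.55 × 32.00 = 2258 g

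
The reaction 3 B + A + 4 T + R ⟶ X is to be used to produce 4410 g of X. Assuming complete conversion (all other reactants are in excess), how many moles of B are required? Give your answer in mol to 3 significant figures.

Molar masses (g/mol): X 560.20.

23.6 mol

n(X) = 4410 / 560.20 = 7.872 mol
n(B) = (3/1) × 7.872 = 23.62 mol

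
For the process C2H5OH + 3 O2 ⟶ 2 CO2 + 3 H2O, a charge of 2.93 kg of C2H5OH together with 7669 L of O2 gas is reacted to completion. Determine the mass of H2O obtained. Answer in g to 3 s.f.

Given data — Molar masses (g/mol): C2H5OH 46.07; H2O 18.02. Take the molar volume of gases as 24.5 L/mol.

n(C2H5OH) = 2.930×1000 / 46.07 = 63.60 mol
n(O2) = 7669 / 24.5 = 313.0 mol
n/ν for C2H5OH = 63.60/1 = 63.60
n/ν for O2 = 313.0/3 = 104.3
Smallest n/ν is C2H5OH → limiting reagent.
n(H2O) = (3/1) × 63.60 = 190.8 mol
mass = 190.8 × 18.02 = 3438 g

3440 g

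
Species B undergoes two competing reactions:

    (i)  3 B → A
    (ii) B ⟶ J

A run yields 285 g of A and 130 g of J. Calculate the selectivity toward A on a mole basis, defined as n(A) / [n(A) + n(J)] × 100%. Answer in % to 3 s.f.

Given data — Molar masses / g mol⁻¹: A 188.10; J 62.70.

42.2 %

n(A) = 285 / 188.10 = 1.515 mol
n(J) = 130 / 62.70 = 2.073 mol
selectivity = 1.515/(1.515+2.073) × 100 = 42.22 %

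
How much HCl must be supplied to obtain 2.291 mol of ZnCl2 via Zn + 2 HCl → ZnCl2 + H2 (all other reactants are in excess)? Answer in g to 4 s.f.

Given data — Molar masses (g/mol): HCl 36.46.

n(ZnCl2) = 2.291 mol
n(HCl) = (2/1) × 2.291 = 4.582 mol
mass = 4.582 × 36.46 = 167.1 g

167.1 g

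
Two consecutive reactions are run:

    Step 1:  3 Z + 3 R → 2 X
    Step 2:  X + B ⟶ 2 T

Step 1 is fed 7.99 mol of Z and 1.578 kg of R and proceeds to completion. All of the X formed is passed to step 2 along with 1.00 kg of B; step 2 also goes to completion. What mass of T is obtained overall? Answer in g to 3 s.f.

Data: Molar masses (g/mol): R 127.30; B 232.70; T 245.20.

Step 1:
n(Z) = 7.990 mol
n(R) = 1.578×1000 / 127.30 = 12.40 mol
n/ν for Z = 7.990/3 = 2.663
n/ν for R = 12.40/3 = 4.133
Smallest n/ν is Z → limiting reagent.
n(X) produced = (2/3) × 7.990 = 5.327 mol
Step 2:
n(X) available = 5.327 mol
n(B) = 1.000×1000 / 232.70 = 4.297 mol
n/ν for X = 5.327/1 = 5.327
n/ν for B = 4.297/1 = 4.297
Smallest n/ν is B → limiting reagent.
n(T) = (2/1) × 4.297 = 8.594 mol
mass = 8.594 × 245.20 = 2107 g

2110 g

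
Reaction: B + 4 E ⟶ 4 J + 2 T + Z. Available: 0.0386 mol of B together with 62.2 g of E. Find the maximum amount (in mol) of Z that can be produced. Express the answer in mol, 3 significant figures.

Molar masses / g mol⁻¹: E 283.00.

0.0386 mol

n(B) = 0.03860 mol
n(E) = 62.20 / 283.00 = 0.2198 mol
n/ν for B = 0.03860/1 = 0.03860
n/ν for E = 0.2198/4 = 0.05495
Smallest n/ν is B → limiting reagent.
n(Z) = (1/1) × 0.03860 = 0.03860 mol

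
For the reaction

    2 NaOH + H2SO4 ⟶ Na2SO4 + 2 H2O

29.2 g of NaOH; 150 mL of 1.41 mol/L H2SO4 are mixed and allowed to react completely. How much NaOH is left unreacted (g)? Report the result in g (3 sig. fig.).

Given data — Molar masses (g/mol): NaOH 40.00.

12.3 g

n(NaOH) = 29.20 / 40.00 = 0.7300 mol
n(H2SO4) = 1.41 × 150.0/1000 = 0.2115 mol
n/ν for NaOH = 0.7300/2 = 0.3650
n/ν for H2SO4 = 0.2115/1 = 0.2115
Smallest n/ν is H2SO4 → limiting reagent.
NaOH consumed = (2/1) × 0.2115 = 0.4230 mol
NaOH remaining = 0.7300 − 0.4230 = 0.3070 mol
mass = 0.3070 × 40.00 = 12.28 g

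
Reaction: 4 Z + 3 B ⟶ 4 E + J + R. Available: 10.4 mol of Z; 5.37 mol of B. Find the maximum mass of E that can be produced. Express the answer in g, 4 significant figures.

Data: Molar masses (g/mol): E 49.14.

351.8 g

n(Z) = 10.40 mol
n(B) = 5.370 mol
n/ν for Z = 10.40/4 = 2.600
n/ν for B = 5.370/3 = 1.790
Smallest n/ν is B → limiting reagent.
n(E) = (4/3) × 5.370 = 7.160 mol
mass = 7.160 × 49.14 = 351.8 g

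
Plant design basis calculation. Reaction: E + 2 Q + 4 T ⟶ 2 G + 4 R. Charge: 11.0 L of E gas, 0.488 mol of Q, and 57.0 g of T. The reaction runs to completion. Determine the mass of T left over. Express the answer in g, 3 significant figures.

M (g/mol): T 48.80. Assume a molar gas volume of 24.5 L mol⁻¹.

n(E) = 11.00 / 24.5 = 0.4490 mol
n(Q) = 0.4880 mol
n(T) = 57.00 / 48.80 = 1.168 mol
n/ν for E = 0.4490/1 = 0.4490
n/ν for Q = 0.4880/2 = 0.2440
n/ν for T = 1.168/4 = 0.2920
Smallest n/ν is Q → limiting reagent.
T consumed = (4/2) × 0.4880 = 0.9760 mol
T remaining = 1.168 − 0.9760 = 0.1920 mol
mass = 0.1920 × 48.80 = 9.370 g

9.37 g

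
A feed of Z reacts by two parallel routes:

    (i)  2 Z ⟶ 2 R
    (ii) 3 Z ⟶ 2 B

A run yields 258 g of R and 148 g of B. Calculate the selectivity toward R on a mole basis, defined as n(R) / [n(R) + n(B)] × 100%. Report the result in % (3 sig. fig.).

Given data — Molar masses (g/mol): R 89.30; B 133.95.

n(R) = 258 / 89.30 = 2.889 mol
n(B) = 148 / 133.95 = 1.105 mol
selectivity = 2.889/(2.889+1.105) × 100 = 72.33 %

72.3 %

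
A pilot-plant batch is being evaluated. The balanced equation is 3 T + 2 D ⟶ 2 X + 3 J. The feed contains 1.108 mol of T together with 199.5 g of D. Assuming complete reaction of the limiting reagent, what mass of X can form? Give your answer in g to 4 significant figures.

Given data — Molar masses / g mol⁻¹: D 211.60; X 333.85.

246.6 g

n(T) = 1.108 mol
n(D) = 199.5 / 211.60 = 0.9428 mol
n/ν for T = 1.108/3 = 0.3693
n/ν for D = 0.9428/2 = 0.4714
Smallest n/ν is T → limiting reagent.
n(X) = (2/3) × 1.108 = 0.7387 mol
mass = 0.7387 × 333.85 = 246.6 g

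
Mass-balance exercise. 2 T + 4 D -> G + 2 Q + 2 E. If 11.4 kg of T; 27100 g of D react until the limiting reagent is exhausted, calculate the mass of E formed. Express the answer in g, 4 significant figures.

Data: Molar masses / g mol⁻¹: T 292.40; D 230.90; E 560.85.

21870 g

n(T) = 11.40×1000 / 292.40 = 38.99 mol
n(D) = 27100 / 230.90 = 117.4 mol
n/ν → T: 19.50, D: 29.35; T is limiting.
n(E) = (2/2) × 38.99 = 38.99 mol
mass = 38.99 × 560.85 = 21870 g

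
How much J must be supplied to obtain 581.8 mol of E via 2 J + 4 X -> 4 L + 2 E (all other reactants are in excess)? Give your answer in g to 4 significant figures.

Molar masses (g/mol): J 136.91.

n(E) = 581.8 mol
n(J) = (2/2) × 581.8 = 581.8 mol
mass = 581.8 × 136.91 = 79650 g

79650 g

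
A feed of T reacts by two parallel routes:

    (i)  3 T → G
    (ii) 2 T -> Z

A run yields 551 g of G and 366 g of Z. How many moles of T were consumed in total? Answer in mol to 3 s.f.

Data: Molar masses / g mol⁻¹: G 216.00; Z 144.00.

n(G) = 551 / 216.00 = 2.551 mol
n(Z) = 366 / 144.00 = 2.542 mol
n(T) via (i) = (3/1)×2.551 = 7.653 mol
n(T) via (ii) = (2/1)×2.542 = 5.084 mol
total n(T) = 7.653 + 5.084 = 12.74 mol

12.7 mol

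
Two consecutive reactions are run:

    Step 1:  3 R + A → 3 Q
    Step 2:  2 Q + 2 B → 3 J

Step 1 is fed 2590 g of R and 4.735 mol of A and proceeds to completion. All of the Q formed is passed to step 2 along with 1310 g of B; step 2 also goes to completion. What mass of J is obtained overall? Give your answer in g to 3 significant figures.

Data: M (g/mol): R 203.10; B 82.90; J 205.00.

3920 g

Step 1:
n(R) = 2590 / 203.10 = 12.75 mol
n(A) = 4.735 mol
n/ν for R = 12.75/3 = 4.250
n/ν for A = 4.735/1 = 4.735
Smallest n/ν is R → limiting reagent.
n(Q) produced = (3/3) × 12.75 = 12.75 mol
Step 2:
n(Q) available = 12.75 mol
n(B) = 1310 / 82.90 = 15.80 mol
n/ν for Q = 12.75/2 = 6.375
n/ν for B = 15.80/2 = 7.900
Smallest n/ν is Q → limiting reagent.
n(J) = (3/2) × 12.75 = 19.13 mol
mass = 19.13 × 205.00 = 3922 g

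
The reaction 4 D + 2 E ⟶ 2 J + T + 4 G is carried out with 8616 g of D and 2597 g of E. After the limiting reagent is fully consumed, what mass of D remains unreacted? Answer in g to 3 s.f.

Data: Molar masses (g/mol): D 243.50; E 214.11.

2710 g

n(D) = 8616 / 243.50 = 35.38 mol
n(E) = 2597 / 214.11 = 12.13 mol
n/ν for D = 35.38/4 = 8.845
n/ν for E = 12.13/2 = 6.065
Smallest n/ν is E → limiting reagent.
D consumed = (4/2) × 12.13 = 24.26 mol
D remaining = 35.38 − 24.26 = 11.12 mol
mass = 11.12 × 243.50 = 2708 g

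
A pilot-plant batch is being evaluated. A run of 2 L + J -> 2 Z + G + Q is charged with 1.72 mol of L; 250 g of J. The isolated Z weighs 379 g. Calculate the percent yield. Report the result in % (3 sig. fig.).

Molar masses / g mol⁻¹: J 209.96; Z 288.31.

n(L) = 1.720 mol
n(J) = 250.0 / 209.96 = 1.191 mol
n/ν for L = 1.720/2 = 0.8600
n/ν for J = 1.191/1 = 1.191
Smallest n/ν is L → limiting reagent.
theoretical n(Z) = (2/2) × 1.720 = 1.720 mol → 495.9 g
% yield = 379 / 495.9 × 100 = 76.43 %

76.4 %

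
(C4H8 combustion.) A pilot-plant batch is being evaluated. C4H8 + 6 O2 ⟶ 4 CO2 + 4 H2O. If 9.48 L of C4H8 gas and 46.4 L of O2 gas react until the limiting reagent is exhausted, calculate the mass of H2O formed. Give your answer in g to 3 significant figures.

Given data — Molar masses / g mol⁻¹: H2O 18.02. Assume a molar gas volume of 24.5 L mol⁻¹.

22.8 g

n(C4H8) = 9.480 / 24.5 = 0.3869 mol
n(O2) = 46.40 / 24.5 = 1.894 mol
n/ν for C4H8 = 0.3869/1 = 0.3869
n/ν for O2 = 1.894/6 = 0.3157
Smallest n/ν is O2 → limiting reagent.
n(H2O) = (4/6) × 1.894 = 1.263 mol
mass = 1.263 × 18.02 = 22.76 g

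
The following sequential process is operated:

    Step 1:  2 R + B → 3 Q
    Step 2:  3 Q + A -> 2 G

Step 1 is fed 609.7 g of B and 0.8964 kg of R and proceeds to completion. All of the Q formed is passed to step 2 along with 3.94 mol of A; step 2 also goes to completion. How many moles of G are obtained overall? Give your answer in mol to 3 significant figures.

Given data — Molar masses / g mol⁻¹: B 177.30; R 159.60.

5.62 mol

Step 1:
n(B) = 609.7 / 177.30 = 3.439 mol
n(R) = 0.8964×1000 / 159.60 = 5.617 mol
n/ν for B = 3.439/1 = 3.439
n/ν for R = 5.617/2 = 2.809
Smallest n/ν is R → limiting reagent.
n(Q) produced = (3/2) × 5.617 = 8.426 mol
Step 2:
n(Q) available = 8.426 mol
n(A) = 3.940 mol
n/ν for Q = 8.426/3 = 2.809
n/ν for A = 3.940/1 = 3.940
Smallest n/ν is Q → limiting reagent.
n(G) = (2/3) × 8.426 = 5.617 mol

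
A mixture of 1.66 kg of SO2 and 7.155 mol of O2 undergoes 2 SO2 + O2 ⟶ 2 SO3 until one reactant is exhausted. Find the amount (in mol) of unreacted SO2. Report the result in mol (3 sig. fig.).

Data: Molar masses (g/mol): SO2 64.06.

n(SO2) = 1.660×1000 / 64.06 = 25.91 mol
n(O2) = 7.155 mol
n/ν for SO2 = 25.91/2 = 12.96
n/ν for O2 = 7.155/1 = 7.155
Smallest n/ν is O2 → limiting reagent.
SO2 consumed = (2/1) × 7.155 = 14.31 mol
SO2 remaining = 25.91 − 14.31 = 11.60 mol

11.6 mol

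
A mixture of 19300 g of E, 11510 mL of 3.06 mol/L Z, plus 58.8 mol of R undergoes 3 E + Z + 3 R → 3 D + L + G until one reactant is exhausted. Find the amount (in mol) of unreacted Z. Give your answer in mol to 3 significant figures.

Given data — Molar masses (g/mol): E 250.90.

n(E) = 19300 / 250.90 = 76.92 mol
n(Z) = 3.06 × 11510/1000 = 35.22 mol
n(R) = 58.80 mol
n/ν for E = 76.92/3 = 25.64
n/ν for Z = 35.22/1 = 35.22
n/ν for R = 58.80/3 = 19.60
Smallest n/ν is R → limiting reagent.
Z consumed = (1/3) × 58.80 = 19.60 mol
Z remaining = 35.22 − 19.60 = 15.62 mol

15.6 mol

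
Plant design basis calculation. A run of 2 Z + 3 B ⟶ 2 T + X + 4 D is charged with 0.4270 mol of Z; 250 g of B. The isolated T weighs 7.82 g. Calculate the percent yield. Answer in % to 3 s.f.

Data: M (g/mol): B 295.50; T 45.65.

n(Z) = 0.4270 mol
n(B) = 250.0 / 295.50 = 0.8460 mol
n/ν for Z = 0.4270/2 = 0.2135
n/ν for B = 0.8460/3 = 0.2820
Smallest n/ν is Z → limiting reagent.
theoretical n(T) = (2/2) × 0.4270 = 0.4270 mol → 19.49 g
% yield = 7.82 / 19.49 × 100 = 40.12 %

40.1 %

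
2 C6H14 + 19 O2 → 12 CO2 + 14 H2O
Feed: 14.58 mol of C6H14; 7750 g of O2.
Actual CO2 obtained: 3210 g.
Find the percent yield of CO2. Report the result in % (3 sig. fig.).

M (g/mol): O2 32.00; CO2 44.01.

83.4 %

n(C6H14) = 14.58 mol
n(O2) = 7750 / 32.00 = 242.2 mol
n/ν for C6H14 = 14.58/2 = 7.290
n/ν for O2 = 242.2/19 = 12.75
Smallest n/ν is C6H14 → limiting reagent.
theoretical n(CO2) = (12/2) × 14.58 = 87.48 mol → 3850 g
% yield = 3210 / 3850 × 100 = 83.38 %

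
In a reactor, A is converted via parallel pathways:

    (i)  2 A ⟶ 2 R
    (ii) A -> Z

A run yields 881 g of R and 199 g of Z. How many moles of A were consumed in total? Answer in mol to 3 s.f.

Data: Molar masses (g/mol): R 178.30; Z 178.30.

6.06 mol

n(R) = 881 / 178.30 = 4.941 mol
n(Z) = 199 / 178.30 = 1.116 mol
n(A) via (i) = (2/2)×4.941 = 4.941 mol
n(A) via (ii) = (1/1)×1.116 = 1.116 mol
total n(A) = 4.941 + 1.116 = 6.057 mol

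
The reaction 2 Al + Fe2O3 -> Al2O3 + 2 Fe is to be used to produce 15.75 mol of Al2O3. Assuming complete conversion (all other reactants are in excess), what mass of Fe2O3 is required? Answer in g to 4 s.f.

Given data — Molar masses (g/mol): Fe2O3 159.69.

2515 g

n(Al2O3) = 15.75 mol
n(Fe2O3) = (1/1) × 15.75 = 15.75 mol
mass = 15.75 × 159.69 = 2515 g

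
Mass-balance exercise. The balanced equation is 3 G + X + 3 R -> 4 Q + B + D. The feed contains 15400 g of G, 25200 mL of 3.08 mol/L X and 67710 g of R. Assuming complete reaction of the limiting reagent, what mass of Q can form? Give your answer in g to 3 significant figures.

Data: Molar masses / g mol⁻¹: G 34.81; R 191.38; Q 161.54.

50200 g

n(G) = 15400 / 34.81 = 442.4 mol
n(X) = 3.08 × 25200/1000 = 77.62 mol
n(R) = 67710 / 191.38 = 353.8 mol
n/ν for G = 442.4/3 = 147.5
n/ν for X = 77.62/1 = 77.62
n/ν for R = 353.8/3 = 117.9
Smallest n/ν is X → limiting reagent.
n(Q) = (4/1) × 77.62 = 310.5 mol
mass = 310.5 × 161.54 = 50160 g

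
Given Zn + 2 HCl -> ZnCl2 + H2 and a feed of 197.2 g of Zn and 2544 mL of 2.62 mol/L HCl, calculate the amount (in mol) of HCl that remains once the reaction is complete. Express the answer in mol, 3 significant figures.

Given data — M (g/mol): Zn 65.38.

0.633 mol

n(Zn) = 197.2 / 65.38 = 3.016 mol
n(HCl) = 2.62 × 2544/1000 = 6.665 mol
n/ν for Zn = 3.016/1 = 3.016
n/ν for HCl = 6.665/2 = 3.333
Smallest n/ν is Zn → limiting reagent.
HCl consumed = (2/1) × 3.016 = 6.032 mol
HCl remaining = 6.665 − 6.032 = 0.6330 mol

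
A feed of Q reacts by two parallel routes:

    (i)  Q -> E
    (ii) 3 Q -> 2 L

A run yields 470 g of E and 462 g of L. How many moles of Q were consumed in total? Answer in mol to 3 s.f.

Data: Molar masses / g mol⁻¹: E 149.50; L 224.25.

n(E) = 470 / 149.50 = 3.144 mol
n(L) = 462 / 224.25 = 2.060 mol
n(Q) via (i) = (1/1)×3.144 = 3.144 mol
n(Q) via (ii) = (3/2)×2.060 = 3.090 mol
total n(Q) = 3.144 + 3.090 = 6.234 mol

6.23 mol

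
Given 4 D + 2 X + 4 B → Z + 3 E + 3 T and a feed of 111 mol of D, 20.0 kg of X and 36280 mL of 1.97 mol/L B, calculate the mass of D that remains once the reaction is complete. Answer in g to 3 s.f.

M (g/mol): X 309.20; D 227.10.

n(D) = 111.0 mol
n(X) = 20.00×1000 / 309.20 = 64.68 mol
n(B) = 1.97 × 36280/1000 = 71.47 mol
n/ν → D: 27.75, X: 32.34, B: 17.87; B is limiting.
D consumed = (4/4) × 71.47 = 71.47 mol
D remaining = 111.0 − 71.47 = 39.53 mol
mass = 39.53 × 227.10 = 8977 g

8980 g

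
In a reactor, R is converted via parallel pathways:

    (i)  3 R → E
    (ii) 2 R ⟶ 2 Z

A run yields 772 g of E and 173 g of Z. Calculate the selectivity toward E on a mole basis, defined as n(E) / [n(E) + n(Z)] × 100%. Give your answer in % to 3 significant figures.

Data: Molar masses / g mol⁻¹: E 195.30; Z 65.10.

n(E) = 772 / 195.30 = 3.953 mol
n(Z) = 173 / 65.10 = 2.657 mol
selectivity = 3.953/(3.953+2.657) × 100 = 59.80 %

59.8 %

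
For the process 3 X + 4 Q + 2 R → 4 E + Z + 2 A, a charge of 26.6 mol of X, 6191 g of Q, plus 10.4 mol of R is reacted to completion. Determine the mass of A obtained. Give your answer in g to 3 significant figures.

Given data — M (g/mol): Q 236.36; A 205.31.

n(X) = 26.60 mol
n(Q) = 6191 / 236.36 = 26.19 mol
n(R) = 10.40 mol
n/ν for X = 26.60/3 = 8.867
n/ν for Q = 26.19/4 = 6.548
n/ν for R = 10.40/2 = 5.200
Smallest n/ν is R → limiting reagent.
n(A) = (2/2) × 10.40 = 10.40 mol
mass = 10.40 × 205.31 = 2135 g

2140 g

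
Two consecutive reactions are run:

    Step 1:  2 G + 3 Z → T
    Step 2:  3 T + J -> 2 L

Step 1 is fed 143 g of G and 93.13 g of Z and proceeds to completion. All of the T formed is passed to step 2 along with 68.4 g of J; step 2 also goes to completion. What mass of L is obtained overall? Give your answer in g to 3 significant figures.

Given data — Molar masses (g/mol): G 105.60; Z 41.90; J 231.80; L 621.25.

280 g

Step 1:
n(G) = 143.0 / 105.60 = 1.354 mol
n(Z) = 93.13 / 41.90 = 2.223 mol
n/ν for G = 1.354/2 = 0.6770
n/ν for Z = 2.223/3 = 0.7410
Smallest n/ν is G → limiting reagent.
n(T) produced = (1/2) × 1.354 = 0.6770 mol
Step 2:
n(T) available = 0.6770 mol
n(J) = 68.40 / 231.80 = 0.2951 mol
n/ν for T = 0.6770/3 = 0.2257
n/ν for J = 0.2951/1 = 0.2951
Smallest n/ν is T → limiting reagent.
n(L) = (2/3) × 0.6770 = 0.4513 mol
mass = 0.4513 × 621.25 = 280.4 g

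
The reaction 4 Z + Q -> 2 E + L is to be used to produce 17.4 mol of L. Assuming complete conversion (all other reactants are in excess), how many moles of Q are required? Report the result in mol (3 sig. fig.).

n(L) = 17.40 mol
n(Q) = (1/1) × 17.40 = 17.40 mol

17.4 mol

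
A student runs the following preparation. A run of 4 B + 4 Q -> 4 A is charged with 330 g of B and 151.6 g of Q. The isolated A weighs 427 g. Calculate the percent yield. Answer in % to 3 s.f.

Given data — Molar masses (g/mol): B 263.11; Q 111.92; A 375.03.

n(B) = 330.0 / 263.11 = 1.254 mol
n(Q) = 151.6 / 111.92 = 1.355 mol
n/ν → B: 0.3135, Q: 0.3388; B is limiting.
theoretical n(A) = (4/4) × 1.254 = 1.254 mol → 470.3 g
% yield = 427 / 470.3 × 100 = 90.79 %

90.8 %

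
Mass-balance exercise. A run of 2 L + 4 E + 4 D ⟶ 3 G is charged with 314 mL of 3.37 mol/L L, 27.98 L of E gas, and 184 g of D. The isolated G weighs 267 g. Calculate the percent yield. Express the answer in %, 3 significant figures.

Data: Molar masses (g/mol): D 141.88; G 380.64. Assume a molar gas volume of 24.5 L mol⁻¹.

n(L) = 3.37 × 314.0/1000 = 1.058 mol
n(E) = 27.98 / 24.5 = 1.142 mol
n(D) = 184.0 / 141.88 = 1.297 mol
n/ν → L: 0.5290, E: 0.2855, D: 0.3243; E is limiting.
theoretical n(G) = (3/4) × 1.142 = 0.8565 mol → 326.0 g
% yield = 267 / 326.0 × 100 = 81.90 %

81.9 %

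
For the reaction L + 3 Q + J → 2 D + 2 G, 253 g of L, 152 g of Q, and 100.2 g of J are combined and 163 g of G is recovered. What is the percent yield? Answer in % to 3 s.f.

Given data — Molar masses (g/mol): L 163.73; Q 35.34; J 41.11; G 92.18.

n(L) = 253.0 / 163.73 = 1.545 mol
n(Q) = 152.0 / 35.34 = 4.301 mol
n(J) = 100.2 / 41.11 = 2.437 mol
n/ν for L = 1.545/1 = 1.545
n/ν for Q = 4.301/3 = 1.434
n/ν for J = 2.437/1 = 2.437
Smallest n/ν is Q → limiting reagent.
theoretical n(G) = (2/3) × 4.301 = 2.867 mol → 264.3 g
% yield = 163 / 264.3 × 100 = 61.67 %

61.7 %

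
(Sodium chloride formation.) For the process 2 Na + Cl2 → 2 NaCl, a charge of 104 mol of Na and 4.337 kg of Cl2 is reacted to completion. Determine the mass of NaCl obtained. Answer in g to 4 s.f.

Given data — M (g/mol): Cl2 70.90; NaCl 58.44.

n(Na) = 104.0 mol
n(Cl2) = 4.337×1000 / 70.90 = 61.17 mol
n/ν for Na = 104.0/2 = 52.00
n/ν for Cl2 = 61.17/1 = 61.17
Smallest n/ν is Na → limiting reagent.
n(NaCl) = (2/2) × 104.0 = 104.0 mol
mass = 104.0 × 58.44 = 6078 g

6078 g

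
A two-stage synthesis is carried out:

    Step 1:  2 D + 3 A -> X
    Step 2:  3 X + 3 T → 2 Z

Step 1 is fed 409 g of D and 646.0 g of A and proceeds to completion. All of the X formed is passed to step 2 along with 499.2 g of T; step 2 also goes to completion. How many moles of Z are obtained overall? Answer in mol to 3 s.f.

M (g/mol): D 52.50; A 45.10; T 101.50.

Step 1:
n(D) = 409.0 / 52.50 = 7.790 mol
n(A) = 646.0 / 45.10 = 14.32 mol
n/ν for D = 7.790/2 = 3.895
n/ν for A = 14.32/3 = 4.773
Smallest n/ν is D → limiting reagent.
n(X) produced = (1/2) × 7.790 = 3.895 mol
Step 2:
n(X) available = 3.895 mol
n(T) = 499.2 / 101.50 = 4.918 mol
n/ν for X = 3.895/3 = 1.298
n/ν for T = 4.918/3 = 1.639
Smallest n/ν is X → limiting reagent.
n(Z) = (2/3) × 3.895 = 2.597 mol

2.60 mol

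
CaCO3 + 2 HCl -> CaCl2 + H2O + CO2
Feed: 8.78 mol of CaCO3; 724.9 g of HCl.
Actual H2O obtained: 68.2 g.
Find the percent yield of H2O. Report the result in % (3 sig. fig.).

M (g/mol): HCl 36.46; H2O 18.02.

n(CaCO3) = 8.780 mol
n(HCl) = 724.9 / 36.46 = 19.88 mol
n/ν → CaCO3: 8.780, HCl: 9.940; CaCO3 is limiting.
theoretical n(H2O) = (1/1) × 8.780 = 8.780 mol → 158.2 g
% yield = 68.2 / 158.2 × 100 = 43.11 %

43.1 %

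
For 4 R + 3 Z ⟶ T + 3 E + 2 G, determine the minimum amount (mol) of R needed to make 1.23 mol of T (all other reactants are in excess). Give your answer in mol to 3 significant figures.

n(T) = 1.230 mol
n(R) = (4/1) × 1.230 = 4.920 mol

4.92 mol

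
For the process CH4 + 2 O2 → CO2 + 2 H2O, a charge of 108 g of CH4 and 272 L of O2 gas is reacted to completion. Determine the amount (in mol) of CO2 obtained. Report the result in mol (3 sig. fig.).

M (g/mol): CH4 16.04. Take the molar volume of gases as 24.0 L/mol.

n(CH4) = 108.0 / 16.04 = 6.733 mol
n(O2) = 272.0 / 24.0 = 11.33 mol
n/ν → CH4: 6.733, O2: 5.665; O2 is limiting.
n(CO2) = (1/2) × 11.33 = 5.665 mol

5.67 mol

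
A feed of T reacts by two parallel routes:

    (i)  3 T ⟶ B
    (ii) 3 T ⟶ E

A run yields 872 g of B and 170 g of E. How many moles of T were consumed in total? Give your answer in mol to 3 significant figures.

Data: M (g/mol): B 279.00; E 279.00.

n(B) = 872 / 279.00 = 3.125 mol
n(E) = 170 / 279.00 = 0.6093 mol
n(T) via (i) = (3/1)×3.125 = 9.375 mol
n(T) via (ii) = (3/1)×0.6093 = 1.828 mol
total n(T) = 9.375 + 1.828 = 11.20 mol

11.2 mol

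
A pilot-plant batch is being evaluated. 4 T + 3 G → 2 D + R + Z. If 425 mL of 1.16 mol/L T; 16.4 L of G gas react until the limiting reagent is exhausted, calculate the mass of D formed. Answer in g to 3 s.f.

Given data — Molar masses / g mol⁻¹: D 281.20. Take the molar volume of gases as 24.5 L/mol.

69.3 g

n(T) = 1.16 × 425.0/1000 = 0.4930 mol
n(G) = 16.40 / 24.5 = 0.6694 mol
n/ν for T = 0.4930/4 = 0.1233
n/ν for G = 0.6694/3 = 0.2231
Smallest n/ν is T → limiting reagent.
n(D) = (2/4) × 0.4930 = 0.2465 mol
mass = 0.2465 × 281.20 = 69.32 g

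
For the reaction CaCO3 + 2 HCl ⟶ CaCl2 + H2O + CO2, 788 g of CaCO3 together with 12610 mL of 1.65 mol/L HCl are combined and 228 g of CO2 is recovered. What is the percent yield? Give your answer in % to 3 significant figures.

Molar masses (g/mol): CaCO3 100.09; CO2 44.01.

n(CaCO3) = 788.0 / 100.09 = 7.873 mol
n(HCl) = 1.65 × 12610/1000 = 20.81 mol
n/ν for CaCO3 = 7.873/1 = 7.873
n/ν for HCl = 20.81/2 = 10.41
Smallest n/ν is CaCO3 → limiting reagent.
theoretical n(CO2) = (1/1) × 7.873 = 7.873 mol → 346.5 g
% yield = 228 / 346.5 × 100 = 65.80 %

65.8 %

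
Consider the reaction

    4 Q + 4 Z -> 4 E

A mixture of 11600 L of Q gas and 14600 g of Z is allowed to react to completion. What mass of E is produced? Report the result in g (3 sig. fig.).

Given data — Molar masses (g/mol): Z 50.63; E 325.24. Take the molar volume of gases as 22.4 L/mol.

93800 g

n(Q) = 11600 / 22.4 = 517.9 mol
n(Z) = 14600 / 50.63 = 288.4 mol
n/ν for Q = 517.9/4 = 129.5
n/ν for Z = 288.4/4 = 72.10
Smallest n/ν is Z → limiting reagent.
n(E) = (4/4) × 288.4 = 288.4 mol
mass = 288.4 × 325.24 = 93800 g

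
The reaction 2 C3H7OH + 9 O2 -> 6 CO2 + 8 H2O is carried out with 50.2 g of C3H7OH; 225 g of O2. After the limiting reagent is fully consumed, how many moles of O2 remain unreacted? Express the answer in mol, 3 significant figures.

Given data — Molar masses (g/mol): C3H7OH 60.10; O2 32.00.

3.27 mol

n(C3H7OH) = 50.20 / 60.10 = 0.8353 mol
n(O2) = 225.0 / 32.00 = 7.031 mol
n/ν for C3H7OH = 0.8353/2 = 0.4177
n/ν for O2 = 7.031/9 = 0.7812
Smallest n/ν is C3H7OH → limiting reagent.
O2 consumed = (9/2) × 0.8353 = 3.759 mol
O2 remaining = 7.031 − 3.759 = 3.272 mol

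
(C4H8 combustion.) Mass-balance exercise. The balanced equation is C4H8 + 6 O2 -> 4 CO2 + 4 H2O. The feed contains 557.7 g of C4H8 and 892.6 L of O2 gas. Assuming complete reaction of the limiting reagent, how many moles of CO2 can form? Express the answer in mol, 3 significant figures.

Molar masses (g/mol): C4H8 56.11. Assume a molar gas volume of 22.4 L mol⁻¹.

n(C4H8) = 557.7 / 56.11 = 9.939 mol
n(O2) = 892.6 / 22.4 = 39.85 mol
n/ν → C4H8: 9.939, O2: 6.642; O2 is limiting.
n(CO2) = (4/6) × 39.85 = 26.57 mol

26.6 mol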